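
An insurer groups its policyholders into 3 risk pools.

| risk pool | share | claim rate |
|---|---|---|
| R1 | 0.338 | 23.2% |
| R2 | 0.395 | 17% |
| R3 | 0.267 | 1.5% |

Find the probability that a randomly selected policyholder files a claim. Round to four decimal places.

0.1496

P(C) = P(C|R1)·P(R1) + P(C|R2)·P(R2) + P(C|R3)·P(R3)
      = 0.232·0.338 + 0.17·0.395 + 0.015·0.267
      = 0.078416 + 0.06715 + 0.004005 = 0.149571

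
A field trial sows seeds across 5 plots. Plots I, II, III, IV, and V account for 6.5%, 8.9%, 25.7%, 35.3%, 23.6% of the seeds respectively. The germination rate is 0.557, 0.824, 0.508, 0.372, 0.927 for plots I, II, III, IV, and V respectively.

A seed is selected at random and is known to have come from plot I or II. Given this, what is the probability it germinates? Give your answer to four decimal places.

Let S = {I, II}.
P(S) = 0.065 + 0.089 = 0.154.
P(G ∩ S) = 0.557·0.065 + 0.824·0.089 = 0.036205 + 0.073336 = 0.109541.
P(G | S) = 0.109541 / 0.154 = 0.711305…

P(G|S) ≈ 0.7113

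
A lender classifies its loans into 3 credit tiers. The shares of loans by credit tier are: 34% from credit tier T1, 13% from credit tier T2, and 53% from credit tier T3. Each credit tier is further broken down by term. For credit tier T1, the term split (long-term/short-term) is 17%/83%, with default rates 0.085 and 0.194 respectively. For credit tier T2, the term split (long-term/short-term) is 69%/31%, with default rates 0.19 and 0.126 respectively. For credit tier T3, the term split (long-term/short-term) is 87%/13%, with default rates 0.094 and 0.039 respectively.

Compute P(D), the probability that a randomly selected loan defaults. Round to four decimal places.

P(D) ≈ 0.1278

P(D|T1) = 0.17·0.085 + 0.83·0.194 = 0.01445 + 0.16102 = 0.17547
P(D|T2) = 0.69·0.19 + 0.31·0.126 = 0.1311 + 0.03906 = 0.17016
P(D|T3) = 0.87·0.094 + 0.13·0.039 = 0.08178 + 0.00507 = 0.08685
Then overall,
P(D) = 0.34·0.17547 + 0.13·0.17016 + 0.53·0.08685
      = 0.0596598 + 0.0221208 + 0.0460305 = 0.1278111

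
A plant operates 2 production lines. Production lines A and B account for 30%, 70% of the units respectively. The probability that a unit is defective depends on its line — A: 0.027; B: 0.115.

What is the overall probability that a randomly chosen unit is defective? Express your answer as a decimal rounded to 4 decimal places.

0.0886

Using total probability over the partition,
P(D) = P(D|A)·P(A) + P(D|B)·P(B)
      = 0.027·0.3 + 0.115·0.7
      = 0.0081 + 0.0805 = 0.0886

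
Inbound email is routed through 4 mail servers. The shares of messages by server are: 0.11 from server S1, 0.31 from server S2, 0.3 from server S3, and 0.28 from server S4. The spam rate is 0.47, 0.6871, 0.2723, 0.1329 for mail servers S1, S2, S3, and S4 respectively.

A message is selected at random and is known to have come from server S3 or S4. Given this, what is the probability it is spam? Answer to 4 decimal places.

Let J = {S3, S4}.
P(J) = 0.3 + 0.28 = 0.58.
P(S ∩ J) = 0.2723·0.3 + 0.1329·0.28 = 0.08169 + 0.037212 = 0.118902.
P(S | J) = 0.118902 / 0.58 = 0.205003…

0.2050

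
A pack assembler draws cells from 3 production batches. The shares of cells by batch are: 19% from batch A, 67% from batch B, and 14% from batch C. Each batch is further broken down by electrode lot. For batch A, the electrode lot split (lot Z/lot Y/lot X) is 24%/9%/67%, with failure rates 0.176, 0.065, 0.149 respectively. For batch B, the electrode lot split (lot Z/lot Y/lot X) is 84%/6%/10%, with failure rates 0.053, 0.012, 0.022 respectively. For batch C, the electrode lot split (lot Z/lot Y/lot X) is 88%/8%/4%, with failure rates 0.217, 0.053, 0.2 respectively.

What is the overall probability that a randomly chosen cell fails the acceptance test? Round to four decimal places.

0.0883

P(F|A) = 0.24·0.176 + 0.09·0.065 + 0.67·0.149 = 0.04224 + 0.00585 + 0.09983 = 0.14792
P(F|B) = 0.84·0.053 + 0.06·0.012 + 0.1·0.022 = 0.04452 + 0.00072 + 0.0022 = 0.04744
P(F|C) = 0.88·0.217 + 0.08·0.053 + 0.04·0.2 = 0.19096 + 0.00424 + 0.008 = 0.2032
Then overall,
P(F) = 0.19·0.14792 + 0.67·0.04744 + 0.14·0.2032
      = 0.0281048 + 0.0317848 + 0.028448 = 0.0883376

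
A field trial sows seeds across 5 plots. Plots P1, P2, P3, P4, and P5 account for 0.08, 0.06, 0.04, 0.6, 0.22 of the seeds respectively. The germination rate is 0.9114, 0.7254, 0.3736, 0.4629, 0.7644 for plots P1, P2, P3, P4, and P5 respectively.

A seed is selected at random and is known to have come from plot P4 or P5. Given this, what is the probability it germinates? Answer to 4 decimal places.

0.5438

Let S = {P4, P5}.
P(S) = 0.6 + 0.22 = 0.82.
P(G ∩ S) = 0.4629·0.6 + 0.7644·0.22 = 0.27774 + 0.168168 = 0.445908.
P(G | S) = 0.445908 / 0.82 = 0.543790…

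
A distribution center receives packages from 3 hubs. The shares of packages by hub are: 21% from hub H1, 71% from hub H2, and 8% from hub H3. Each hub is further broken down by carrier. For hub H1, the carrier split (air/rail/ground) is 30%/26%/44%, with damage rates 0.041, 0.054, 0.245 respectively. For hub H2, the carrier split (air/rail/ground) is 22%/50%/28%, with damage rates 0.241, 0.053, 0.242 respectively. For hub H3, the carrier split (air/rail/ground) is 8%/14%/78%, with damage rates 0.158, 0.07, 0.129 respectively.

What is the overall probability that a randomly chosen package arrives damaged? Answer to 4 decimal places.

0.1426

P(D|H1) = 0.3·0.041 + 0.26·0.054 + 0.44·0.245 = 0.0123 + 0.01404 + 0.1078 = 0.13414
P(D|H2) = 0.22·0.241 + 0.5·0.053 + 0.28·0.242 = 0.05302 + 0.0265 + 0.06776 = 0.14728
P(D|H3) = 0.08·0.158 + 0.14·0.07 + 0.78·0.129 = 0.01264 + 0.0098 + 0.10062 = 0.12306
Then overall,
P(D) = 0.21·0.13414 + 0.71·0.14728 + 0.08·0.12306
      = 0.0281694 + 0.1045688 + 0.0098448 = 0.142583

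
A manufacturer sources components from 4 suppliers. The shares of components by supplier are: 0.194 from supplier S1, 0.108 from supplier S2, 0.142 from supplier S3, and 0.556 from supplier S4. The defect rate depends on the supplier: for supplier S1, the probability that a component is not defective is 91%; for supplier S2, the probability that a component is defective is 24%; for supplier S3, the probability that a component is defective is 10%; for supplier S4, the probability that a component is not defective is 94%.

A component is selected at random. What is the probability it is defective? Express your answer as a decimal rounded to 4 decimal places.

0.0909

P(D|S1) = 1 − 0.91 = 0.09.
P(D|S4) = 1 − 0.94 = 0.06.
P(D) = P(D|S1)·P(S1) + P(D|S2)·P(S2) + P(D|S3)·P(S3) + P(D|S4)·P(S4)
      = 0.09·0.194 + 0.24·0.108 + 0.1·0.142 + 0.06·0.556
      = 0.01746 + 0.02592 + 0.0142 + 0.03336 = 0.09094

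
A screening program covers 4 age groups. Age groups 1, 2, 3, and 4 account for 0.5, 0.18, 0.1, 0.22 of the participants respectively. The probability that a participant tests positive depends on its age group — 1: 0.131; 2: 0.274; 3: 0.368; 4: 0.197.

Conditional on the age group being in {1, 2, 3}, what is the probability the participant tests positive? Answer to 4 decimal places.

P(T|S) ≈ 0.1944

Let S = {1, 2, 3}.
P(S) = 0.5 + 0.18 + 0.1 = 0.78.
P(T ∩ S) = 0.131·0.5 + 0.274·0.18 + 0.368·0.1 = 0.0655 + 0.04932 + 0.0368 = 0.15162.
P(T | S) = 0.15162 / 0.78 = 0.194385…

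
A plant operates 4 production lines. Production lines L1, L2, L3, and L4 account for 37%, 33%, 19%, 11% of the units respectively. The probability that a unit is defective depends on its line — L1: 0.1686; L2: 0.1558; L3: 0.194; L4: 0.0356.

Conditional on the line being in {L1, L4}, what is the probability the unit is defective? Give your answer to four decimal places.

Let S = {L1, L4}.
P(S) = 0.37 + 0.11 = 0.48.
P(D ∩ S) = 0.1686·0.37 + 0.0356·0.11 = 0.062382 + 0.003916 = 0.066298.
P(D | S) = 0.066298 / 0.48 = 0.138121…

P(D|S) ≈ 0.1381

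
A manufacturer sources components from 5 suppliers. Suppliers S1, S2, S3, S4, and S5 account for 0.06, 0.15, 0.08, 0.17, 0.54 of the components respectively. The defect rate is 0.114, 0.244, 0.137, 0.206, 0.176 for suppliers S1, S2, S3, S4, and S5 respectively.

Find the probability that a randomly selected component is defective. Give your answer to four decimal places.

0.1845

Using total probability over the partition,
P(D) = P(D|S1)·P(S1) + P(D|S2)·P(S2) + P(D|S3)·P(S3) + P(D|S4)·P(S4) + P(D|S5)·P(S5)
      = 0.114·0.06 + 0.244·0.15 + 0.137·0.08 + 0.206·0.17 + 0.176·0.54
      = 0.00684 + 0.0366 + 0.01096 + 0.03502 + 0.09504 = 0.18446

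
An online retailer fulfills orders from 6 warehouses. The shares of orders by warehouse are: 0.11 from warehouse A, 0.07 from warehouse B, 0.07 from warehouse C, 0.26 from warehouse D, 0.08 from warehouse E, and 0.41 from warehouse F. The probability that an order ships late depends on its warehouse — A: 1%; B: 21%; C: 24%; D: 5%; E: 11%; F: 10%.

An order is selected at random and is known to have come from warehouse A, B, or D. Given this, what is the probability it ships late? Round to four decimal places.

P(L|S) ≈ 0.0655

Let S = {A, B, D}.
P(S) = 0.11 + 0.07 + 0.26 = 0.44.
P(L ∩ S) = 0.01·0.11 + 0.21·0.07 + 0.05·0.26 = 0.0011 + 0.0147 + 0.013 = 0.0288.
P(L | S) = 0.0288 / 0.44 = 0.065455…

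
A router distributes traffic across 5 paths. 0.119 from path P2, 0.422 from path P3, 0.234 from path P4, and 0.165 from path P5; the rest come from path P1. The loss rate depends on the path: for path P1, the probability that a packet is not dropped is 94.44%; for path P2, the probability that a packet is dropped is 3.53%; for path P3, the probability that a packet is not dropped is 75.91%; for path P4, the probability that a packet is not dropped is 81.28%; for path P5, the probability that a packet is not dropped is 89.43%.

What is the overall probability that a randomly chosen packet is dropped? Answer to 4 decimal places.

P(P1) = 1 − (0.119 + 0.422 + 0.234 + 0.165) = 0.06.
P(L|P1) = 1 − 0.9444 = 0.0556.
P(L|P3) = 1 − 0.7591 = 0.2409.
P(L|P4) = 1 − 0.8128 = 0.1872.
P(L|P5) = 1 − 0.8943 = 0.1057.
P(L) = P(L|P1)·P(P1) + P(L|P2)·P(P2) + P(L|P3)·P(P3) + P(L|P4)·P(P4) + P(L|P5)·P(P5)
      = 0.0556·0.06 + 0.0353·0.119 + 0.2409·0.422 + 0.1872·0.234 + 0.1057·0.165
      = 0.003336 + 0.0042007 + 0.1016598 + 0.0438048 + 0.0174405 = 0.1704418

P(L) ≈ 0.1704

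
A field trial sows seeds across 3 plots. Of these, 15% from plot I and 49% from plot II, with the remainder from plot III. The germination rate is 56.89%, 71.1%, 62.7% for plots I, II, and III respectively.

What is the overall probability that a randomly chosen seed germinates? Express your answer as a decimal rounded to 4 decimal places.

P(III) = 1 − (0.15 + 0.49) = 0.36.
By the law of total probability,
P(G) = P(G|I)·P(I) + P(G|II)·P(II) + P(G|III)·P(III)
      = 0.5689·0.15 + 0.711·0.49 + 0.627·0.36
      = 0.085335 + 0.34839 + 0.22572 = 0.659445

0.6594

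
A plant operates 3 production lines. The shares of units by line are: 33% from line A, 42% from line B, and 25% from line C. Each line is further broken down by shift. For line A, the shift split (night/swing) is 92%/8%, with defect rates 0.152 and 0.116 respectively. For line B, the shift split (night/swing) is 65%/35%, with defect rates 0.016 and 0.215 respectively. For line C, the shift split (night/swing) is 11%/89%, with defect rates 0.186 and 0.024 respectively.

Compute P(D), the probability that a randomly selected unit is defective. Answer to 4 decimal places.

P(D|A) = 0.92·0.152 + 0.08·0.116 = 0.13984 + 0.00928 = 0.14912
P(D|B) = 0.65·0.016 + 0.35·0.215 = 0.0104 + 0.07525 = 0.08565
P(D|C) = 0.11·0.186 + 0.89·0.024 = 0.02046 + 0.02136 = 0.04182
Then overall,
P(D) = 0.33·0.14912 + 0.42·0.08565 + 0.25·0.04182
      = 0.0492096 + 0.035973 + 0.010455 = 0.0956376

P(D) ≈ 0.0956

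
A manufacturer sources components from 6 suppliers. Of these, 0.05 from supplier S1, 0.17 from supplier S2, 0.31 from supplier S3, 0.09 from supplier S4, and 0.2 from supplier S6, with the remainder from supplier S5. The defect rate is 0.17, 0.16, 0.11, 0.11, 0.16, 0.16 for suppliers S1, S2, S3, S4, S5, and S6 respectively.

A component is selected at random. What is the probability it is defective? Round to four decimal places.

P(S5) = 1 − (0.05 + 0.17 + 0.31 + 0.09 + 0.2) = 0.18.
P(D) = P(D|S1)·P(S1) + P(D|S2)·P(S2) + P(D|S3)·P(S3) + P(D|S4)·P(S4) + P(D|S5)·P(S5) + P(D|S6)·P(S6)
      = 0.17·0.05 + 0.16·0.17 + 0.11·0.31 + 0.11·0.09 + 0.16·0.18 + 0.16·0.2
      = 0.0085 + 0.0272 + 0.0341 + 0.0099 + 0.0288 + 0.032 = 0.1405

0.1405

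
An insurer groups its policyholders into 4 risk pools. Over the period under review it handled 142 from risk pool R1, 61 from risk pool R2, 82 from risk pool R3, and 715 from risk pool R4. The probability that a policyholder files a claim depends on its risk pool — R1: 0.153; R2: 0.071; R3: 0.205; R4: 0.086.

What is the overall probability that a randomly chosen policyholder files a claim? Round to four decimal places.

0.1044

Total: 142 + 61 + 82 + 715 = 1000.
P(R1) = 142/1000 = 0.142. P(R2) = 61/1000 = 0.061. P(R3) = 82/1000 = 0.082. P(R4) = 715/1000 = 0.715.
P(C) = P(C|R1)·P(R1) + P(C|R2)·P(R2) + P(C|R3)·P(R3) + P(C|R4)·P(R4)
      = 0.153·0.142 + 0.071·0.061 + 0.205·0.082 + 0.086·0.715
      = 0.021726 + 0.004331 + 0.01681 + 0.06149 = 0.104357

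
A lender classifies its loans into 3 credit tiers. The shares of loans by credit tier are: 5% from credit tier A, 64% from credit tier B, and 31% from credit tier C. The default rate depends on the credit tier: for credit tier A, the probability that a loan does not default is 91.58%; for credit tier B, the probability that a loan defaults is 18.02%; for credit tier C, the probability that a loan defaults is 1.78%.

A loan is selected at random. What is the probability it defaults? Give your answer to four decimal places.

0.1251

P(D|A) = 1 − 0.9158 = 0.0842.
P(D) = P(D|A)·P(A) + P(D|B)·P(B) + P(D|C)·P(C)
      = 0.0842·0.05 + 0.1802·0.64 + 0.0178·0.31
      = 0.00421 + 0.115328 + 0.005518 = 0.125056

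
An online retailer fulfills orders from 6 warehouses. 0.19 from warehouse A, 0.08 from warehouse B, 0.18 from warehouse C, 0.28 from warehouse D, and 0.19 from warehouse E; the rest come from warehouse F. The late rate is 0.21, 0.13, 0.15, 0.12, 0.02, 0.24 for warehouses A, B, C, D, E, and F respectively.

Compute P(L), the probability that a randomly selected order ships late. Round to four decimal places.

P(F) = 1 − (0.19 + 0.08 + 0.18 + 0.28 + 0.19) = 0.08.
P(L) = P(L|A)·P(A) + P(L|B)·P(B) + P(L|C)·P(C) + P(L|D)·P(D) + P(L|E)·P(E) + P(L|F)·P(F)
      = 0.21·0.19 + 0.13·0.08 + 0.15·0.18 + 0.12·0.28 + 0.02·0.19 + 0.24·0.08
      = 0.0399 + 0.0104 + 0.027 + 0.0336 + 0.0038 + 0.0192 = 0.1339

0.1339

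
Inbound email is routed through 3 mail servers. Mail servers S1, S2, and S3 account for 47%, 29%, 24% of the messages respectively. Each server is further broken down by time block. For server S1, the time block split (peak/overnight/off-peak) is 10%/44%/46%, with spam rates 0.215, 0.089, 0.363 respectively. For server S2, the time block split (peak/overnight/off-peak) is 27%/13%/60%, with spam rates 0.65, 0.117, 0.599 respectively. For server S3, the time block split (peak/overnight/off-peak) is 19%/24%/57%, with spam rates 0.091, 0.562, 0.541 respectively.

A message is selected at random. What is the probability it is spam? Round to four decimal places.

0.3771

P(S|S1) = 0.1·0.215 + 0.44·0.089 + 0.46·0.363 = 0.0215 + 0.03916 + 0.16698 = 0.22764
P(S|S2) = 0.27·0.65 + 0.13·0.117 + 0.6·0.599 = 0.1755 + 0.01521 + 0.3594 = 0.55011
P(S|S3) = 0.19·0.091 + 0.24·0.562 + 0.57·0.541 = 0.01729 + 0.13488 + 0.30837 = 0.46054
By total probability over the outer partition,
P(S) = 0.47·0.22764 + 0.29·0.55011 + 0.24·0.46054
      = 0.1069908 + 0.1595319 + 0.1105296 = 0.3770523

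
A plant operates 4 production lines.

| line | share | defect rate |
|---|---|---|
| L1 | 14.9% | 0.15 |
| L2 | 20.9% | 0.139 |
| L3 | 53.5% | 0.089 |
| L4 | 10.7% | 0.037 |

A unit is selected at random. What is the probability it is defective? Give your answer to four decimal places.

P(D) = P(D|L1)·P(L1) + P(D|L2)·P(L2) + P(D|L3)·P(L3) + P(D|L4)·P(L4)
      = 0.15·0.149 + 0.139·0.209 + 0.089·0.535 + 0.037·0.107
      = 0.02235 + 0.029051 + 0.047615 + 0.003959 = 0.102975

P(D) ≈ 0.1030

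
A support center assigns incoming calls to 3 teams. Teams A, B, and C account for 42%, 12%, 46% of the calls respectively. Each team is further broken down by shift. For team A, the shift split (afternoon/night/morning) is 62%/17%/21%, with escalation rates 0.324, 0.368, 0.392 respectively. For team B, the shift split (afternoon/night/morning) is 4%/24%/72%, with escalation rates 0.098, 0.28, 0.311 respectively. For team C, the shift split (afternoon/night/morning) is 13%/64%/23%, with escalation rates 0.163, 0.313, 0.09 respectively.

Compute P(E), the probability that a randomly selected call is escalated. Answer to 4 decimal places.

P(E) ≈ 0.2920

P(E|A) = 0.62·0.324 + 0.17·0.368 + 0.21·0.392 = 0.20088 + 0.06256 + 0.08232 = 0.34576
P(E|B) = 0.04·0.098 + 0.24·0.28 + 0.72·0.311 = 0.00392 + 0.0672 + 0.22392 = 0.29504
P(E|C) = 0.13·0.163 + 0.64·0.313 + 0.23·0.09 = 0.02119 + 0.20032 + 0.0207 = 0.24221
By total probability over the outer partition,
P(E) = 0.42·0.34576 + 0.12·0.29504 + 0.46·0.24221
      = 0.1452192 + 0.0354048 + 0.1114166 = 0.2920406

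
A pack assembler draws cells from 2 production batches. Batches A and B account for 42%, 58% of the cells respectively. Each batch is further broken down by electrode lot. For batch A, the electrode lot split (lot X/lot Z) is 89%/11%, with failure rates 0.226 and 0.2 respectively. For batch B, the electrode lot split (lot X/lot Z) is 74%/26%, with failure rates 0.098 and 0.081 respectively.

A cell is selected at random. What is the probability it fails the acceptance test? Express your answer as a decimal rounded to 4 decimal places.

P(F) ≈ 0.1480

P(F|A) = 0.89·0.226 + 0.11·0.2 = 0.20114 + 0.022 = 0.22314
P(F|B) = 0.74·0.098 + 0.26·0.081 = 0.07252 + 0.02106 = 0.09358
Then overall,
P(F) = 0.42·0.22314 + 0.58·0.09358
      = 0.0937188 + 0.0542764 = 0.1479952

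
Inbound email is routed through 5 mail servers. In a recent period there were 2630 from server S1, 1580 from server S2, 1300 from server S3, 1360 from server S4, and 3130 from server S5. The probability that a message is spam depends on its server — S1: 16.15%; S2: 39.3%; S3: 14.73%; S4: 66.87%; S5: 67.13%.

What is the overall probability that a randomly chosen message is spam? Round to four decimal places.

0.4248

Total: 2630 + 1580 + 1300 + 1360 + 3130 = 10000.
P(S1) = 2630/10000 = 0.263. P(S2) = 1580/10000 = 0.158. P(S3) = 1300/10000 = 0.13. P(S4) = 1360/10000 = 0.136. P(S5) = 3130/10000 = 0.313.
P(S) = P(S|S1)·P(S1) + P(S|S2)·P(S2) + P(S|S3)·P(S3) + P(S|S4)·P(S4) + P(S|S5)·P(S5)
      = 0.1615·0.263 + 0.393·0.158 + 0.1473·0.13 + 0.6687·0.136 + 0.6713·0.313
      = 0.0424745 + 0.062094 + 0.019149 + 0.0909432 + 0.2101169 = 0.4247776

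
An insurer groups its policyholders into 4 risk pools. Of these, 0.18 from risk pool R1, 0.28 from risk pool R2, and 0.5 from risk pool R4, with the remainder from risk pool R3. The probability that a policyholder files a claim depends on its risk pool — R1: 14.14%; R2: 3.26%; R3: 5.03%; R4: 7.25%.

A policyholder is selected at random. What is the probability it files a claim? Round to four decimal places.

P(C) ≈ 0.0728

P(R3) = 1 − (0.18 + 0.28 + 0.5) = 0.04.
Summing over the partition,
P(C) = P(C|R1)·P(R1) + P(C|R2)·P(R2) + P(C|R3)·P(R3) + P(C|R4)·P(R4)
      = 0.1414·0.18 + 0.0326·0.28 + 0.0503·0.04 + 0.0725·0.5
      = 0.025452 + 0.009128 + 0.002012 + 0.03625 = 0.072842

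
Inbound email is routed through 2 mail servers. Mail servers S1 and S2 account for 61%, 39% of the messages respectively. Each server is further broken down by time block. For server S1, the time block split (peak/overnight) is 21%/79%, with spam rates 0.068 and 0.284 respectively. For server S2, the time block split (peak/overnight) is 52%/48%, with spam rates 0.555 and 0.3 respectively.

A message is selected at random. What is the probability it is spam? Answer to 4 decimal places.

P(S|S1) = 0.21·0.068 + 0.79·0.284 = 0.01428 + 0.22436 = 0.23864
P(S|S2) = 0.52·0.555 + 0.48·0.3 = 0.2886 + 0.144 = 0.4326
By total probability over the outer partition,
P(S) = 0.61·0.23864 + 0.39·0.4326
      = 0.1455704 + 0.168714 = 0.3142844

0.3143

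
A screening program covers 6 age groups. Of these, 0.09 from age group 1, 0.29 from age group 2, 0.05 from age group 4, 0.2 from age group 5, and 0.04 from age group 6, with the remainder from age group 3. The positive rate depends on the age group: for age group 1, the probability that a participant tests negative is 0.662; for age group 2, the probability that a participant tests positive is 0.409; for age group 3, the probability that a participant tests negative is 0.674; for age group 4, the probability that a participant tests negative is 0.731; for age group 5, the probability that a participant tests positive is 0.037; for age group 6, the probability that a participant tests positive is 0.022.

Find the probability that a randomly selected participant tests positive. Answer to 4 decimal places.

P(T) ≈ 0.2783

P(3) = 1 − (0.09 + 0.29 + 0.05 + 0.2 + 0.04) = 0.33.
P(T|1) = 1 − 0.662 = 0.338.
P(T|3) = 1 − 0.674 = 0.326.
P(T|4) = 1 − 0.731 = 0.269.
P(T) = P(T|1)·P(1) + P(T|2)·P(2) + P(T|3)·P(3) + P(T|4)·P(4) + P(T|5)·P(5) + P(T|6)·P(6)
      = 0.338·0.09 + 0.409·0.29 + 0.326·0.33 + 0.269·0.05 + 0.037·0.2 + 0.022·0.04
      = 0.03042 + 0.11861 + 0.10758 + 0.01345 + 0.0074 + 0.00088 = 0.27834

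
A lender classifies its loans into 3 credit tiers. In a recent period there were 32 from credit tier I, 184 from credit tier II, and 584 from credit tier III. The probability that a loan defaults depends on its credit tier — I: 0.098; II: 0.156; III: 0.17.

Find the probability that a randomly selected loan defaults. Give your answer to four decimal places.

0.1639

Total: 32 + 184 + 584 = 800.
P(I) = 32/800 = 0.04. P(II) = 184/800 = 0.23. P(III) = 584/800 = 0.73.
By the law of total probability,
P(D) = P(D|I)·P(I) + P(D|II)·P(II) + P(D|III)·P(III)
      = 0.098·0.04 + 0.156·0.23 + 0.17·0.73
      = 0.00392 + 0.03588 + 0.1241 = 0.1639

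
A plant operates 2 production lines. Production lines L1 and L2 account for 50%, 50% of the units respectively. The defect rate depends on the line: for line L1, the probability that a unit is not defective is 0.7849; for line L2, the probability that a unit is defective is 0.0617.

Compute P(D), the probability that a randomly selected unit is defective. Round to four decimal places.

P(D|L1) = 1 − 0.7849 = 0.2151.
By the law of total probability,
P(D) = P(D|L1)·P(L1) + P(D|L2)·P(L2)
      = 0.2151·0.5 + 0.0617·0.5
      = 0.10755 + 0.03085 = 0.1384

P(D) ≈ 0.1384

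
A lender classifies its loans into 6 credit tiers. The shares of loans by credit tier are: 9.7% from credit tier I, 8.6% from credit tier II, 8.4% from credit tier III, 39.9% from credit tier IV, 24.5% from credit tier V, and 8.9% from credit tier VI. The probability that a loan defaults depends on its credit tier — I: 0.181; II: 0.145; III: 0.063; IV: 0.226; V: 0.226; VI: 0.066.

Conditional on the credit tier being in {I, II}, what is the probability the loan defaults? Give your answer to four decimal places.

Let S = {I, II}.
P(S) = 0.097 + 0.086 = 0.183.
P(D ∩ S) = 0.181·0.097 + 0.145·0.086 = 0.017557 + 0.01247 = 0.030027.
P(D | S) = 0.030027 / 0.183 = 0.164082…

P(D|S) ≈ 0.1641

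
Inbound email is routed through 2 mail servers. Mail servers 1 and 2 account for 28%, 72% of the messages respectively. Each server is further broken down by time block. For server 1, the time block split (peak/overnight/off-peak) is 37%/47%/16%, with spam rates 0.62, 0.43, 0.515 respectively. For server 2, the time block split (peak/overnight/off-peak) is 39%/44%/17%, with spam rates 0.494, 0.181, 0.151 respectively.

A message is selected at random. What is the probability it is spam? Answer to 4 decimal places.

P(S|1) = 0.37·0.62 + 0.47·0.43 + 0.16·0.515 = 0.2294 + 0.2021 + 0.0824 = 0.5139
P(S|2) = 0.39·0.494 + 0.44·0.181 + 0.17·0.151 = 0.19266 + 0.07964 + 0.02567 = 0.29797
By total probability over the outer partition,
P(S) = 0.28·0.5139 + 0.72·0.29797
      = 0.143892 + 0.2145384 = 0.3584304

P(S) ≈ 0.3584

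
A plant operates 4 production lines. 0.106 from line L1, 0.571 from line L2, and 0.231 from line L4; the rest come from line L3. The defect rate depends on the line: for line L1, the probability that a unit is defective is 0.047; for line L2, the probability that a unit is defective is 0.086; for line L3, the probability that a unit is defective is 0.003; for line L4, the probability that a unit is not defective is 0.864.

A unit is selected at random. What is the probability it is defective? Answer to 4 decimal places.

0.0858

P(L3) = 1 − (0.106 + 0.571 + 0.231) = 0.092.
P(D|L4) = 1 − 0.864 = 0.136.
P(D) = P(D|L1)·P(L1) + P(D|L2)·P(L2) + P(D|L3)·P(L3) + P(D|L4)·P(L4)
      = 0.047·0.106 + 0.086·0.571 + 0.003·0.092 + 0.136·0.231
      = 0.004982 + 0.049106 + 0.000276 + 0.031416 = 0.08578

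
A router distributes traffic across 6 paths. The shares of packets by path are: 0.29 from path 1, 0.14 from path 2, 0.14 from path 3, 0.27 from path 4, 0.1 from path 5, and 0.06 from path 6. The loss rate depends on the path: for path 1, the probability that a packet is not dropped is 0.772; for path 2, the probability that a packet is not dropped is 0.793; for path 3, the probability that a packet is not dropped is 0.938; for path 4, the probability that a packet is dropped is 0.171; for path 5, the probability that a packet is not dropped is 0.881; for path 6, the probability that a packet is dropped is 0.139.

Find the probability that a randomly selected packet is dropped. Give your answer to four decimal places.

P(L) ≈ 0.1702

P(L|1) = 1 − 0.772 = 0.228.
P(L|2) = 1 − 0.793 = 0.207.
P(L|3) = 1 − 0.938 = 0.062.
P(L|5) = 1 − 0.881 = 0.119.
By the law of total probability,
P(L) = P(L|1)·P(1) + P(L|2)·P(2) + P(L|3)·P(3) + P(L|4)·P(4) + P(L|5)·P(5) + P(L|6)·P(6)
      = 0.228·0.29 + 0.207·0.14 + 0.062·0.14 + 0.171·0.27 + 0.119·0.1 + 0.139·0.06
      = 0.06612 + 0.02898 + 0.00868 + 0.04617 + 0.0119 + 0.00834 = 0.17019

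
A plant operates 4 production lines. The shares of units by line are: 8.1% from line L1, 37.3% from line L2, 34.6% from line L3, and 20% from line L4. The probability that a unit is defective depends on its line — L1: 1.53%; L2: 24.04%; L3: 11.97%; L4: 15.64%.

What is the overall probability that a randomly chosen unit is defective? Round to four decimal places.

P(D) = P(D|L1)·P(L1) + P(D|L2)·P(L2) + P(D|L3)·P(L3) + P(D|L4)·P(L4)
      = 0.0153·0.081 + 0.2404·0.373 + 0.1197·0.346 + 0.1564·0.2
      = 0.0012393 + 0.0896692 + 0.0414162 + 0.03128 = 0.1636047

P(D) ≈ 0.1636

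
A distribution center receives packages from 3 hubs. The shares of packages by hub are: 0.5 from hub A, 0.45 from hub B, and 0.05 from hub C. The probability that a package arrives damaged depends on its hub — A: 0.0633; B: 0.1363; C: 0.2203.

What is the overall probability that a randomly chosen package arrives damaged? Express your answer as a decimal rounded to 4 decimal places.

Summing over the partition,
P(D) = P(D|A)·P(A) + P(D|B)·P(B) + P(D|C)·P(C)
      = 0.0633·0.5 + 0.1363·0.45 + 0.2203·0.05
      = 0.03165 + 0.061335 + 0.011015 = 0.104

P(D) ≈ 0.1040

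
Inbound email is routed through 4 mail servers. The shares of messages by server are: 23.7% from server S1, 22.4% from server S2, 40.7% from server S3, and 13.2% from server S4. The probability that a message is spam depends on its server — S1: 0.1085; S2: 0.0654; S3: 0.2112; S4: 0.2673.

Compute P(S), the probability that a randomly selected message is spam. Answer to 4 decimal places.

0.1616

By the law of total probability,
P(S) = P(S|S1)·P(S1) + P(S|S2)·P(S2) + P(S|S3)·P(S3) + P(S|S4)·P(S4)
      = 0.1085·0.237 + 0.0654·0.224 + 0.2112·0.407 + 0.2673·0.132
      = 0.0257145 + 0.0146496 + 0.0859584 + 0.0352836 = 0.1616061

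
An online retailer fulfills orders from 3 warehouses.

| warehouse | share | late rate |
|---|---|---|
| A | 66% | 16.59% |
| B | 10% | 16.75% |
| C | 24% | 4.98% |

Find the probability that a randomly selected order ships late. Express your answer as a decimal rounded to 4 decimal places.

0.1382

Using total probability over the partition,
P(L) = P(L|A)·P(A) + P(L|B)·P(B) + P(L|C)·P(C)
      = 0.1659·0.66 + 0.1675·0.1 + 0.0498·0.24
      = 0.109494 + 0.01675 + 0.011952 = 0.138196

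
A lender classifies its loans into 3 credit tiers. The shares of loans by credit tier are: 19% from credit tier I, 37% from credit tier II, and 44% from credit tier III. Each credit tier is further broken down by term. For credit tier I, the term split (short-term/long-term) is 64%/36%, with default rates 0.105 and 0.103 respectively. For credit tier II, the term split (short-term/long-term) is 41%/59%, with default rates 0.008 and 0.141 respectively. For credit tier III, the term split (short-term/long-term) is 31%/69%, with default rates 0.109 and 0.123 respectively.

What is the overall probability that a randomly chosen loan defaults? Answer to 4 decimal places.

P(D) ≈ 0.1040

P(D|I) = 0.64·0.105 + 0.36·0.103 = 0.0672 + 0.03708 = 0.10428
P(D|II) = 0.41·0.008 + 0.59·0.141 = 0.00328 + 0.08319 = 0.08647
P(D|III) = 0.31·0.109 + 0.69·0.123 = 0.03379 + 0.08487 = 0.11866
By total probability over the outer partition,
P(D) = 0.19·0.10428 + 0.37·0.08647 + 0.44·0.11866
      = 0.0198132 + 0.0319939 + 0.0522104 = 0.1040175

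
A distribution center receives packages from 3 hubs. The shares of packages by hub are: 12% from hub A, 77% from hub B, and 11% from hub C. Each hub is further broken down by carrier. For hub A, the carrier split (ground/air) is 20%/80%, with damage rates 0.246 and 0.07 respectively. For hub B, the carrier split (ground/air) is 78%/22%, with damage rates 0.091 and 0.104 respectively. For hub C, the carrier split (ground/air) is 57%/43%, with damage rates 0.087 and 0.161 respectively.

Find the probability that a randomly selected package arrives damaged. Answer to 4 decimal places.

P(D) ≈ 0.0980

P(D|A) = 0.2·0.246 + 0.8·0.07 = 0.0492 + 0.056 = 0.1052
P(D|B) = 0.78·0.091 + 0.22·0.104 = 0.07098 + 0.02288 = 0.09386
P(D|C) = 0.57·0.087 + 0.43·0.161 = 0.04959 + 0.06923 = 0.11882
Then overall,
P(D) = 0.12·0.1052 + 0.77·0.09386 + 0.11·0.11882
      = 0.012624 + 0.0722722 + 0.0130702 = 0.0979664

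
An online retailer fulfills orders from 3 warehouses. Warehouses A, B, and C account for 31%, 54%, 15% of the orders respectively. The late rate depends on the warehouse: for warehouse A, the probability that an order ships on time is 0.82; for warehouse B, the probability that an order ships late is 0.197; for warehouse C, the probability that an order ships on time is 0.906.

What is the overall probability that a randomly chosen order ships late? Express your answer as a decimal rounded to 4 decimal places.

P(L|A) = 1 − 0.82 = 0.18.
P(L|C) = 1 − 0.906 = 0.094.
P(L) = P(L|A)·P(A) + P(L|B)·P(B) + P(L|C)·P(C)
      = 0.18·0.31 + 0.197·0.54 + 0.094·0.15
      = 0.0558 + 0.10638 + 0.0141 = 0.17628

0.1763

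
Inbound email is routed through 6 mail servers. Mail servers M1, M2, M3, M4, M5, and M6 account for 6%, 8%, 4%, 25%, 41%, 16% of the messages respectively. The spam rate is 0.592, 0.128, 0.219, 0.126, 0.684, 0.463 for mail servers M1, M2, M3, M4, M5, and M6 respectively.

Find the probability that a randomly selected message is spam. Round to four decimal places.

Summing over the partition,
P(S) = P(S|M1)·P(M1) + P(S|M2)·P(M2) + P(S|M3)·P(M3) + P(S|M4)·P(M4) + P(S|M5)·P(M5) + P(S|M6)·P(M6)
      = 0.592·0.06 + 0.128·0.08 + 0.219·0.04 + 0.126·0.25 + 0.684·0.41 + 0.463·0.16
      = 0.03552 + 0.01024 + 0.00876 + 0.0315 + 0.28044 + 0.07408 = 0.44054

P(S) ≈ 0.4405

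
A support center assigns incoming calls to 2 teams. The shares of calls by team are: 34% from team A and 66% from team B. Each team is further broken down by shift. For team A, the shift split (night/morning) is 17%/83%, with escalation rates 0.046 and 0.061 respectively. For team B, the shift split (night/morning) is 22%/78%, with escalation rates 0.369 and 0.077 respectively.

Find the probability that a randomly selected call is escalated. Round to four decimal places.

P(E|A) = 0.17·0.046 + 0.83·0.061 = 0.00782 + 0.05063 = 0.05845
P(E|B) = 0.22·0.369 + 0.78·0.077 = 0.08118 + 0.06006 = 0.14124
Then overall,
P(E) = 0.34·0.05845 + 0.66·0.14124
      = 0.019873 + 0.0932184 = 0.1130914

P(E) ≈ 0.1131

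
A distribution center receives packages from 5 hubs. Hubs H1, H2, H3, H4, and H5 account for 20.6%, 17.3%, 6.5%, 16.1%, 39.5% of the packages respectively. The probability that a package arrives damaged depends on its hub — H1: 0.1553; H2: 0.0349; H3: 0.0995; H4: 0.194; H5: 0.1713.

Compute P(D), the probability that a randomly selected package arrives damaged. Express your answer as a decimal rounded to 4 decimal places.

P(D) = P(D|H1)·P(H1) + P(D|H2)·P(H2) + P(D|H3)·P(H3) + P(D|H4)·P(H4) + P(D|H5)·P(H5)
      = 0.1553·0.206 + 0.0349·0.173 + 0.0995·0.065 + 0.194·0.161 + 0.1713·0.395
      = 0.0319918 + 0.0060377 + 0.0064675 + 0.031234 + 0.0676635 = 0.1433945

P(D) ≈ 0.1434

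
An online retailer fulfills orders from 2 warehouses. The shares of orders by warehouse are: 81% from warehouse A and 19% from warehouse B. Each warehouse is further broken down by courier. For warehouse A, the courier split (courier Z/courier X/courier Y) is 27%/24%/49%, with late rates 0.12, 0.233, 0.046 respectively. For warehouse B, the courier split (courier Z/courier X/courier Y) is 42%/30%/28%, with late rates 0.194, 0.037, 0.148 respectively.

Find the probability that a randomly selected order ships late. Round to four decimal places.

P(L|A) = 0.27·0.12 + 0.24·0.233 + 0.49·0.046 = 0.0324 + 0.05592 + 0.02254 = 0.11086
P(L|B) = 0.42·0.194 + 0.3·0.037 + 0.28·0.148 = 0.08148 + 0.0111 + 0.04144 = 0.13402
Then overall,
P(L) = 0.81·0.11086 + 0.19·0.13402
      = 0.0897966 + 0.0254638 = 0.1152604

0.1153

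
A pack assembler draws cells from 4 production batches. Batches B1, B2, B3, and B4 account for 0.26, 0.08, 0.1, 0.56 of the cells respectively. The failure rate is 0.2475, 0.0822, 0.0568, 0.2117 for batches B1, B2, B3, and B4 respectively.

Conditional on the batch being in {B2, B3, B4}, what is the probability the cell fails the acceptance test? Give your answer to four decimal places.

0.1768

Let S = {B2, B3, B4}.
P(S) = 0.08 + 0.1 + 0.56 = 0.74.
P(F ∩ S) = 0.0822·0.08 + 0.0568·0.1 + 0.2117·0.56 = 0.006576 + 0.00568 + 0.118552 = 0.130808.
P(F | S) = 0.130808 / 0.74 = 0.176768…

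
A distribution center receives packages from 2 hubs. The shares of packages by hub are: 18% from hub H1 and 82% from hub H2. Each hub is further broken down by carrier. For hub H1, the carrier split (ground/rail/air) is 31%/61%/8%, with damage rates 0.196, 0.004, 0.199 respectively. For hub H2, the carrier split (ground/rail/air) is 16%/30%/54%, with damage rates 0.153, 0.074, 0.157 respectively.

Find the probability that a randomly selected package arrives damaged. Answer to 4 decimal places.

P(D|H1) = 0.31·0.196 + 0.61·0.004 + 0.08·0.199 = 0.06076 + 0.00244 + 0.01592 = 0.07912
P(D|H2) = 0.16·0.153 + 0.3·0.074 + 0.54·0.157 = 0.02448 + 0.0222 + 0.08478 = 0.13146
By total probability over the outer partition,
P(D) = 0.18·0.07912 + 0.82·0.13146
      = 0.0142416 + 0.1077972 = 0.1220388

P(D) ≈ 0.1220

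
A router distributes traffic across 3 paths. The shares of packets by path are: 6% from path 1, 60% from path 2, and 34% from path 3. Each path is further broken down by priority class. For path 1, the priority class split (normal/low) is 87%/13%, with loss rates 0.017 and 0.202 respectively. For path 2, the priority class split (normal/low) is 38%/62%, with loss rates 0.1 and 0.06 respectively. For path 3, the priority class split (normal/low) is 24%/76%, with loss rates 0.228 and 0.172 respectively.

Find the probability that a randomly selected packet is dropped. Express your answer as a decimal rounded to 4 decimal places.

P(L) ≈ 0.1106

P(L|1) = 0.87·0.017 + 0.13·0.202 = 0.01479 + 0.02626 = 0.04105
P(L|2) = 0.38·0.1 + 0.62·0.06 = 0.038 + 0.0372 = 0.0752
P(L|3) = 0.24·0.228 + 0.76·0.172 = 0.05472 + 0.13072 = 0.18544
Then overall,
P(L) = 0.06·0.04105 + 0.6·0.0752 + 0.34·0.18544
      = 0.002463 + 0.04512 + 0.0630496 = 0.1106326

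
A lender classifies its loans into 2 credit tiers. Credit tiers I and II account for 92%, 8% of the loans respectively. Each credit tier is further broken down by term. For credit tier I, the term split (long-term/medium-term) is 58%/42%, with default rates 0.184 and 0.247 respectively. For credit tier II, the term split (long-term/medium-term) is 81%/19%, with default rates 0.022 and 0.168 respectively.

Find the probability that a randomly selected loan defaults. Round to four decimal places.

P(D|I) = 0.58·0.184 + 0.42·0.247 = 0.10672 + 0.10374 = 0.21046
P(D|II) = 0.81·0.022 + 0.19·0.168 = 0.01782 + 0.03192 = 0.04974
By total probability over the outer partition,
P(D) = 0.92·0.21046 + 0.08·0.04974
      = 0.1936232 + 0.0039792 = 0.1976024

0.1976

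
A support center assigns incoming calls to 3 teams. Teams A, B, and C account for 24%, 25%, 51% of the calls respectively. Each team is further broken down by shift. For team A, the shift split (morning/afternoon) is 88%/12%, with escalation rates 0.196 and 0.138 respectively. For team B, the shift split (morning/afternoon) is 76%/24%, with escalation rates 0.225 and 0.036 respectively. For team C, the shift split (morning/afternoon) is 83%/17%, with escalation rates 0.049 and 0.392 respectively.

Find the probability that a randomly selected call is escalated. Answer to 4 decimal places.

0.1450

P(E|A) = 0.88·0.196 + 0.12·0.138 = 0.17248 + 0.01656 = 0.18904
P(E|B) = 0.76·0.225 + 0.24·0.036 = 0.171 + 0.00864 = 0.17964
P(E|C) = 0.83·0.049 + 0.17·0.392 = 0.04067 + 0.06664 = 0.10731
Then overall,
P(E) = 0.24·0.18904 + 0.25·0.17964 + 0.51·0.10731
      = 0.0453696 + 0.04491 + 0.0547281 = 0.1450077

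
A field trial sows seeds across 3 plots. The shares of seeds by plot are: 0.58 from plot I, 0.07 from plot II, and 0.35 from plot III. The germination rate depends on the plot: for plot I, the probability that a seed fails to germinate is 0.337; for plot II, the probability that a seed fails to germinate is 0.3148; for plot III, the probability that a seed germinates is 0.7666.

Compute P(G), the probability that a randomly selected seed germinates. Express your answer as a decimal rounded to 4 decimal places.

P(G|I) = 1 − 0.337 = 0.663.
P(G|II) = 1 − 0.3148 = 0.6852.
Using total probability over the partition,
P(G) = P(G|I)·P(I) + P(G|II)·P(II) + P(G|III)·P(III)
      = 0.663·0.58 + 0.6852·0.07 + 0.7666·0.35
      = 0.38454 + 0.047964 + 0.26831 = 0.700814

P(G) ≈ 0.7008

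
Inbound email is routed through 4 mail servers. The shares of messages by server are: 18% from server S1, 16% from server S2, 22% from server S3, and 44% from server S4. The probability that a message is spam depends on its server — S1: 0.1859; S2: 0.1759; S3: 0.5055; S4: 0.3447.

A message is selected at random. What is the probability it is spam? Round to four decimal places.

P(S) = P(S|S1)·P(S1) + P(S|S2)·P(S2) + P(S|S3)·P(S3) + P(S|S4)·P(S4)
      = 0.1859·0.18 + 0.1759·0.16 + 0.5055·0.22 + 0.3447·0.44
      = 0.033462 + 0.028144 + 0.11121 + 0.151668 = 0.324484

P(S) ≈ 0.3245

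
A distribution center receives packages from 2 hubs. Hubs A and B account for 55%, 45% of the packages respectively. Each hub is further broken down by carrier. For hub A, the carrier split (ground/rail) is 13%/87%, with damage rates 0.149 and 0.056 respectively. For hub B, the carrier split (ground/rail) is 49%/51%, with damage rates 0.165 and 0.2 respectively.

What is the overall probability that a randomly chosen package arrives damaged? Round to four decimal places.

P(D) ≈ 0.1197

P(D|A) = 0.13·0.149 + 0.87·0.056 = 0.01937 + 0.04872 = 0.06809
P(D|B) = 0.49·0.165 + 0.51·0.2 = 0.08085 + 0.102 = 0.18285
By total probability over the outer partition,
P(D) = 0.55·0.06809 + 0.45·0.18285
      = 0.0374495 + 0.0822825 = 0.119732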